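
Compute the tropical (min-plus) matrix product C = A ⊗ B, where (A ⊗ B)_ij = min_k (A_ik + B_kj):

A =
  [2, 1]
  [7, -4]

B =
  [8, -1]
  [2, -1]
A ⊗ B =
  [3, 0]
  [-2, -5]

Apply the min-plus product entry-by-entry:
  C[0][0] = min over k of (A[0][0] + B[0][0] = 2 + 8 = 10, A[0][1] + B[1][0] = 1 + 2 = 3) = 3 (attained at k = 1)
  C[0][1] = min over k of (A[0][0] + B[0][1] = 2 + -1 = 1, A[0][1] + B[1][1] = 1 + -1 = 0) = 0 (attained at k = 1)
  C[1][0] = min over k of (A[1][0] + B[0][0] = 7 + 8 = 15, A[1][1] + B[1][0] = -4 + 2 = -2) = -2 (attained at k = 1)
  C[1][1] = min over k of (A[1][0] + B[0][1] = 7 + -1 = 6, A[1][1] + B[1][1] = -4 + -1 = -5) = -5 (attained at k = 1)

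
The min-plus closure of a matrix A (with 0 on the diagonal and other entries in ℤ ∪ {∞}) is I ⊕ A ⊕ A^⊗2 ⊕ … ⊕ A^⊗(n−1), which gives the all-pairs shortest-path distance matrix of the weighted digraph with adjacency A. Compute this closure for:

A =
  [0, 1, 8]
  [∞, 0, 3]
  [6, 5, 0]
Closure =
  [0, 1, 4]
  [9, 0, 3]
  [6, 5, 0]

This is the Floyd-Warshall all-pairs shortest-path computation. For each intermediate vertex k = 0, 1, …, 2, update dist[i][j] ← min(dist[i][j], dist[i][k] + dist[k][j]). The final matrix gives, for each (i, j), the minimum total weight of any directed path from i to j (possibly empty when i = j).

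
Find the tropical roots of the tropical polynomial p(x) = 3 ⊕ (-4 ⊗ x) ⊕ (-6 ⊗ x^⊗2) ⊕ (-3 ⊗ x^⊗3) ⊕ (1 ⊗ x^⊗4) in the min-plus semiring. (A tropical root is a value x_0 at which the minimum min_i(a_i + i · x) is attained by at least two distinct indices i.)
Roots: {-4, -3, 2, 7}

Each tropical root is a break point of the lower envelope of the lines y = a_i + i · x (there are 5 lines, with slopes 0, 1, ..., 4). Only the lines that attain the minimum somewhere contribute to roots; other lines are dominated. Here the surviving (envelope) indices are i = 4, i = 3, i = 2, i = 1, i = 0.
Intersections between consecutive envelope lines give the roots: for adjacent envelope indices i < j the intersection is x = (a_i − a_j) / (j − i). Reading off the sorted break points: {-4, -3, 2, 7}.
Verification: at each break x_0, at least two indices attain the minimum of min_i(a_i + i · x_0).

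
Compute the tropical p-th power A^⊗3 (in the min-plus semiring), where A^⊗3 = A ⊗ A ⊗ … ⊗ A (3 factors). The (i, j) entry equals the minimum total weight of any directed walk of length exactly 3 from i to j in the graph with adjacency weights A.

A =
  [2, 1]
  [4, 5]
A^⊗3 =
  [6, 5]
  [8, 7]

Each entry (A^⊗3)_ij equals the minimum over all length-3 walks i = v_0 → v_1 → … → v_3 = j of Σ_t A[v_t][v_{t+1}]. For example, for (i, j) = (0, 1) we minimise over 4 possible intermediate vertex sequences; the minimum is 5, attained along the walk 0 → 0 → 0 → 1.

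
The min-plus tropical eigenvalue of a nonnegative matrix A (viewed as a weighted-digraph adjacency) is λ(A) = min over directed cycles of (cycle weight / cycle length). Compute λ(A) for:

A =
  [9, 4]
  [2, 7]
λ(A) = 3

Enumerate directed cycles and compute their means (weight / length). Sample:
  cycle 0 → 0: weight = 9, length = 1, mean = 9/1 ≈ 9.000
  cycle 1 → 1: weight = 7, length = 1, mean = 7/1 ≈ 7.000
  cycle 0 → 1 → 0: weight = 6, length = 2, mean = 6/2 ≈ 3.000
  cycle 1 → 0 → 1: weight = 6, length = 2, mean = 6/2 ≈ 3.000
Minimum mean = 3.000, attained e.g. along the cycle 0 → 1 → 0 with weight 6 and length 2. So λ(A) = 6/2 = 3.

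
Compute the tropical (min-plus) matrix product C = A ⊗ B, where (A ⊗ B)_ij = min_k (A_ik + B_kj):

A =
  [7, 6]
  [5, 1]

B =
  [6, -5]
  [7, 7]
A ⊗ B =
  [13, 2]
  [8, 0]

Apply the min-plus product entry-by-entry:
  C[0][0] = min over k of (A[0][0] + B[0][0] = 7 + 6 = 13, A[0][1] + B[1][0] = 6 + 7 = 13) = 13 (attained at k = 0)
  C[0][1] = min over k of (A[0][0] + B[0][1] = 7 + -5 = 2, A[0][1] + B[1][1] = 6 + 7 = 13) = 2 (attained at k = 0)
  C[1][0] = min over k of (A[1][0] + B[0][0] = 5 + 6 = 11, A[1][1] + B[1][0] = 1 + 7 = 8) = 8 (attained at k = 1)
  C[1][1] = min over k of (A[1][0] + B[0][1] = 5 + -5 = 0, A[1][1] + B[1][1] = 1 + 7 = 8) = 0 (attained at k = 0)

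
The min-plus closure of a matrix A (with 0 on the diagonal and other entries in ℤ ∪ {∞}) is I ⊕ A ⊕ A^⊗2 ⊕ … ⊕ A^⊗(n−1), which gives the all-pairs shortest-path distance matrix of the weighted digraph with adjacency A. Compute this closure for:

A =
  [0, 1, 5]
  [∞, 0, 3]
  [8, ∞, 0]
Closure =
  [0, 1, 4]
  [11, 0, 3]
  [8, 9, 0]

This is the Floyd-Warshall all-pairs shortest-path computation. For each intermediate vertex k = 0, 1, …, 2, update dist[i][j] ← min(dist[i][j], dist[i][k] + dist[k][j]). The final matrix gives, for each (i, j), the minimum total weight of any directed path from i to j (possibly empty when i = j).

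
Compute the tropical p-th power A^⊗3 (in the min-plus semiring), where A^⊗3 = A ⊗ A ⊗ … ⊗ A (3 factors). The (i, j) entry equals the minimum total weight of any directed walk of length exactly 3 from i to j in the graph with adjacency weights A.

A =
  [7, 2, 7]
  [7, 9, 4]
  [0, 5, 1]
A^⊗3 =
  [6, 9, 7]
  [5, 6, 6]
  [2, 3, 3]

Each entry (A^⊗3)_ij equals the minimum over all length-3 walks i = v_0 → v_1 → … → v_3 = j of Σ_t A[v_t][v_{t+1}]. For example, for (i, j) = (0, 2) we minimise over 9 possible intermediate vertex sequences; the minimum is 7, attained along the walk 0 → 1 → 2 → 2.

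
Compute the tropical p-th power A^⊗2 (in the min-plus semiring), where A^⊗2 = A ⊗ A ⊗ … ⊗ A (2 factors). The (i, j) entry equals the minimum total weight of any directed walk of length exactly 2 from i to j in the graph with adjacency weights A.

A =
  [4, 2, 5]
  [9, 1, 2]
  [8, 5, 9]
A^⊗2 =
  [8, 3, 4]
  [10, 2, 3]
  [12, 6, 7]

Each entry (A^⊗2)_ij equals the minimum over all length-2 walks i = v_0 → v_1 → … → v_2 = j of Σ_t A[v_t][v_{t+1}]. For example, for (i, j) = (0, 2) we minimise over 3 possible intermediate vertex sequences; the minimum is 4, attained along the walk 0 → 1 → 2.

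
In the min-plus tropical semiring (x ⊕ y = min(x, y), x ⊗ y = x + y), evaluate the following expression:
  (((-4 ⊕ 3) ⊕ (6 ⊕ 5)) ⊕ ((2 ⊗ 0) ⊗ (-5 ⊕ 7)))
(((-4 ⊕ 3) ⊕ (6 ⊕ 5)) ⊕ ((2 ⊗ 0) ⊗ (-5 ⊕ 7))) = -4

Expand innermost to outermost. Recall ⊕ takes the minimum of its arguments and ⊗ takes their sum. Working out the expression (((-4 ⊕ 3) ⊕ (6 ⊕ 5)) ⊕ ((2 ⊗ 0) ⊗ (-5 ⊕ 7))) gives -4.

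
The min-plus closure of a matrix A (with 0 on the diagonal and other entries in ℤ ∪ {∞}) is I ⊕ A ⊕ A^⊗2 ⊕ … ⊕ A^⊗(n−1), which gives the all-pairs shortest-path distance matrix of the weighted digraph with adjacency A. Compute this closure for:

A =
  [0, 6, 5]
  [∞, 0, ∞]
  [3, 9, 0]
Closure =
  [0, 6, 5]
  [∞, 0, ∞]
  [3, 9, 0]

This is the Floyd-Warshall all-pairs shortest-path computation. For each intermediate vertex k = 0, 1, …, 2, update dist[i][j] ← min(dist[i][j], dist[i][k] + dist[k][j]). The final matrix gives, for each (i, j), the minimum total weight of any directed path from i to j (possibly empty when i = j).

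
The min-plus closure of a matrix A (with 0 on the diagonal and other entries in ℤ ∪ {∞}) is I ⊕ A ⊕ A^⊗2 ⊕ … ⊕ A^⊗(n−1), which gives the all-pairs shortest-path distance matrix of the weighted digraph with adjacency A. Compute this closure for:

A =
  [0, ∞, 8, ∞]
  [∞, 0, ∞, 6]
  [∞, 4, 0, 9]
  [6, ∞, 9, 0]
Closure =
  [0, 12, 8, 17]
  [12, 0, 15, 6]
  [15, 4, 0, 9]
  [6, 13, 9, 0]

This is the Floyd-Warshall all-pairs shortest-path computation. For each intermediate vertex k = 0, 1, …, 3, update dist[i][j] ← min(dist[i][j], dist[i][k] + dist[k][j]). The final matrix gives, for each (i, j), the minimum total weight of any directed path from i to j (possibly empty when i = j).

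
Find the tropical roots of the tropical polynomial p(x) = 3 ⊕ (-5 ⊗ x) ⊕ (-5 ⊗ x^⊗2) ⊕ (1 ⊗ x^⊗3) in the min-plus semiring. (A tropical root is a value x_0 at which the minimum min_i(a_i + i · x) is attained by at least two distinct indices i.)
Roots: {-6, 0, 8}

Each tropical root is a break point of the lower envelope of the lines y = a_i + i · x (there are 4 lines, with slopes 0, 1, ..., 3). Only the lines that attain the minimum somewhere contribute to roots; other lines are dominated. Here the surviving (envelope) indices are i = 3, i = 2, i = 1, i = 0.
Intersections between consecutive envelope lines give the roots: for adjacent envelope indices i < j the intersection is x = (a_i − a_j) / (j − i). Reading off the sorted break points: {-6, 0, 8}.
Verification: at each break x_0, at least two indices attain the minimum of min_i(a_i + i · x_0).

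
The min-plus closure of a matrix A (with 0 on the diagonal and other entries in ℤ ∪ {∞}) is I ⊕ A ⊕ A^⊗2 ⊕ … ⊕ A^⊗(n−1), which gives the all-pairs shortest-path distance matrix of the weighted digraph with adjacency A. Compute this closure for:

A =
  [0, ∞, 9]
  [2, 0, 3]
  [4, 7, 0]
Closure =
  [0, 16, 9]
  [2, 0, 3]
  [4, 7, 0]

This is the Floyd-Warshall all-pairs shortest-path computation. For each intermediate vertex k = 0, 1, …, 2, update dist[i][j] ← min(dist[i][j], dist[i][k] + dist[k][j]). The final matrix gives, for each (i, j), the minimum total weight of any directed path from i to j (possibly empty when i = j).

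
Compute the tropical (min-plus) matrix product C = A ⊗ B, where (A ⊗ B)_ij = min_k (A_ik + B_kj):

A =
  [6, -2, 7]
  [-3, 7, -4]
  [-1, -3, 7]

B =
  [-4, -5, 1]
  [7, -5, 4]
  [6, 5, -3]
A ⊗ B =
  [2, -7, 2]
  [-7, -8, -7]
  [-5, -8, 0]

Apply the min-plus product entry-by-entry:
  C[0][0] = min over k of (A[0][0] + B[0][0] = 6 + -4 = 2, A[0][1] + B[1][0] = -2 + 7 = 5, A[0][2] + B[2][0] = 7 + 6 = 13) = 2 (attained at k = 0)
  C[0][1] = min over k of (A[0][0] + B[0][1] = 6 + -5 = 1, A[0][1] + B[1][1] = -2 + -5 = -7, A[0][2] + B[2][1] = 7 + 5 = 12) = -7 (attained at k = 1)
  C[0][2] = min over k of (A[0][0] + B[0][2] = 6 + 1 = 7, A[0][1] + B[1][2] = -2 + 4 = 2, A[0][2] + B[2][2] = 7 + -3 = 4) = 2 (attained at k = 1)
  C[1][0] = min over k of (A[1][0] + B[0][0] = -3 + -4 = -7, A[1][1] + B[1][0] = 7 + 7 = 14, A[1][2] + B[2][0] = -4 + 6 = 2) = -7 (attained at k = 0)
  C[1][1] = min over k of (A[1][0] + B[0][1] = -3 + -5 = -8, A[1][1] + B[1][1] = 7 + -5 = 2, A[1][2] + B[2][1] = -4 + 5 = 1) = -8 (attained at k = 0)
  C[1][2] = min over k of (A[1][0] + B[0][2] = -3 + 1 = -2, A[1][1] + B[1][2] = 7 + 4 = 11, A[1][2] + B[2][2] = -4 + -3 = -7) = -7 (attained at k = 2)
  C[2][0] = min over k of (A[2][0] + B[0][0] = -1 + -4 = -5, A[2][1] + B[1][0] = -3 + 7 = 4, A[2][2] + B[2][0] = 7 + 6 = 13) = -5 (attained at k = 0)
  C[2][1] = min over k of (A[2][0] + B[0][1] = -1 + -5 = -6, A[2][1] + B[1][1] = -3 + -5 = -8, A[2][2] + B[2][1] = 7 + 5 = 12) = -8 (attained at k = 1)
  C[2][2] = min over k of (A[2][0] + B[0][2] = -1 + 1 = 0, A[2][1] + B[1][2] = -3 + 4 = 1, A[2][2] + B[2][2] = 7 + -3 = 4) = 0 (attained at k = 0)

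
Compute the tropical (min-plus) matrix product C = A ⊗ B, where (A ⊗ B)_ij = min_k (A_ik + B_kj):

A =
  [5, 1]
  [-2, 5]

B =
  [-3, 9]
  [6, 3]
A ⊗ B =
  [2, 4]
  [-5, 7]

Apply the min-plus product entry-by-entry:
  C[0][0] = min over k of (A[0][0] + B[0][0] = 5 + -3 = 2, A[0][1] + B[1][0] = 1 + 6 = 7) = 2 (attained at k = 0)
  C[0][1] = min over k of (A[0][0] + B[0][1] = 5 + 9 = 14, A[0][1] + B[1][1] = 1 + 3 = 4) = 4 (attained at k = 1)
  C[1][0] = min over k of (A[1][0] + B[0][0] = -2 + -3 = -5, A[1][1] + B[1][0] = 5 + 6 = 11) = -5 (attained at k = 0)
  C[1][1] = min over k of (A[1][0] + B[0][1] = -2 + 9 = 7, A[1][1] + B[1][1] = 5 + 3 = 8) = 7 (attained at k = 0)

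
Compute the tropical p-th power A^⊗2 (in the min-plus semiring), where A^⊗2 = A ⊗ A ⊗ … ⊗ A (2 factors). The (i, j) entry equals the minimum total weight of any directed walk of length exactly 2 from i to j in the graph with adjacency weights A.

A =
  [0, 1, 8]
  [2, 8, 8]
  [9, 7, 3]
A^⊗2 =
  [0, 1, 8]
  [2, 3, 10]
  [9, 10, 6]

Each entry (A^⊗2)_ij equals the minimum over all length-2 walks i = v_0 → v_1 → … → v_2 = j of Σ_t A[v_t][v_{t+1}]. For example, for (i, j) = (0, 2) we minimise over 3 possible intermediate vertex sequences; the minimum is 8, attained along the walk 0 → 0 → 2.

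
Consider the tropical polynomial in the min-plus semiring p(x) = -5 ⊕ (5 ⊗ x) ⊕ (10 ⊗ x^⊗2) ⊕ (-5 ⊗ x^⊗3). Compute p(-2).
p(-2) = -11

A tropical monomial a ⊗ x^⊗i evaluates to a + i · x. Evaluating each term at x = -2:
  Term 0 contributes -5 + 0 · -2 = -5
  Term 1 contributes 5 + 1 · -2 = 3
  Term 2 contributes 10 + 2 · -2 = 6
  Term 3 contributes -5 + 3 · -2 = -11
p(-2) = ⊕ of these = min[-5, 3, 6, -11] = -11.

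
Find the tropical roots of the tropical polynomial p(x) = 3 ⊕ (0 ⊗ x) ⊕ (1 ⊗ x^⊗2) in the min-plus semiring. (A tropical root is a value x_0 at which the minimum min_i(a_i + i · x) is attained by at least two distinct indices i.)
Roots: {-1, 3}

Each tropical root is a break point of the lower envelope of the lines y = a_i + i · x (there are 3 lines, with slopes 0, 1, ..., 2). Only the lines that attain the minimum somewhere contribute to roots; other lines are dominated. Here the surviving (envelope) indices are i = 2, i = 1, i = 0.
Intersections between consecutive envelope lines give the roots: for adjacent envelope indices i < j the intersection is x = (a_i − a_j) / (j − i). Reading off the sorted break points: {-1, 3}.
Verification: at each break x_0, at least two indices attain the minimum of min_i(a_i + i · x_0).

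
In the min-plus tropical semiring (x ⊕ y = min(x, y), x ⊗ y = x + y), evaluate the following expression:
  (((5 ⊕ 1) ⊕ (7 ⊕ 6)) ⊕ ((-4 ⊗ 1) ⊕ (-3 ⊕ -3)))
(((5 ⊕ 1) ⊕ (7 ⊕ 6)) ⊕ ((-4 ⊗ 1) ⊕ (-3 ⊕ -3))) = -3

Expand innermost to outermost. Recall ⊕ takes the minimum of its arguments and ⊗ takes their sum. Working out the expression (((5 ⊕ 1) ⊕ (7 ⊕ 6)) ⊕ ((-4 ⊗ 1) ⊕ (-3 ⊕ -3))) gives -3.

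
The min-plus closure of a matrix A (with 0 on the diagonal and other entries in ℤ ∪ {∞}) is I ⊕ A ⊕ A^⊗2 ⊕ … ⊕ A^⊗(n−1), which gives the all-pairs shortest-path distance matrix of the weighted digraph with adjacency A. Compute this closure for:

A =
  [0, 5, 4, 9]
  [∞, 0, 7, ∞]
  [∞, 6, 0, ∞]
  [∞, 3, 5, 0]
Closure =
  [0, 5, 4, 9]
  [∞, 0, 7, ∞]
  [∞, 6, 0, ∞]
  [∞, 3, 5, 0]

This is the Floyd-Warshall all-pairs shortest-path computation. For each intermediate vertex k = 0, 1, …, 3, update dist[i][j] ← min(dist[i][j], dist[i][k] + dist[k][j]). The final matrix gives, for each (i, j), the minimum total weight of any directed path from i to j (possibly empty when i = j).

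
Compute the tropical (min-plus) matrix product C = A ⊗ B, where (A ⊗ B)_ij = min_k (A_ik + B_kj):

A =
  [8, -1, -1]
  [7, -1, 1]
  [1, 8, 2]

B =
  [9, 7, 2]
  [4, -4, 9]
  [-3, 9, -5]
A ⊗ B =
  [-4, -5, -6]
  [-2, -5, -4]
  [-1, 4, -3]

Apply the min-plus product entry-by-entry:
  C[0][0] = min over k of (A[0][0] + B[0][0] = 8 + 9 = 17, A[0][1] + B[1][0] = -1 + 4 = 3, A[0][2] + B[2][0] = -1 + -3 = -4) = -4 (attained at k = 2)
  C[0][1] = min over k of (A[0][0] + B[0][1] = 8 + 7 = 15, A[0][1] + B[1][1] = -1 + -4 = -5, A[0][2] + B[2][1] = -1 + 9 = 8) = -5 (attained at k = 1)
  C[0][2] = min over k of (A[0][0] + B[0][2] = 8 + 2 = 10, A[0][1] + B[1][2] = -1 + 9 = 8, A[0][2] + B[2][2] = -1 + -5 = -6) = -6 (attained at k = 2)
  C[1][0] = min over k of (A[1][0] + B[0][0] = 7 + 9 = 16, A[1][1] + B[1][0] = -1 + 4 = 3, A[1][2] + B[2][0] = 1 + -3 = -2) = -2 (attained at k = 2)
  C[1][1] = min over k of (A[1][0] + B[0][1] = 7 + 7 = 14, A[1][1] + B[1][1] = -1 + -4 = -5, A[1][2] + B[2][1] = 1 + 9 = 10) = -5 (attained at k = 1)
  C[1][2] = min over k of (A[1][0] + B[0][2] = 7 + 2 = 9, A[1][1] + B[1][2] = -1 + 9 = 8, A[1][2] + B[2][2] = 1 + -5 = -4) = -4 (attained at k = 2)
  C[2][0] = min over k of (A[2][0] + B[0][0] = 1 + 9 = 10, A[2][1] + B[1][0] = 8 + 4 = 12, A[2][2] + B[2][0] = 2 + -3 = -1) = -1 (attained at k = 2)
  C[2][1] = min over k of (A[2][0] + B[0][1] = 1 + 7 = 8, A[2][1] + B[1][1] = 8 + -4 = 4, A[2][2] + B[2][1] = 2 + 9 = 11) = 4 (attained at k = 1)
  C[2][2] = min over k of (A[2][0] + B[0][2] = 1 + 2 = 3, A[2][1] + B[1][2] = 8 + 9 = 17, A[2][2] + B[2][2] = 2 + -5 = -3) = -3 (attained at k = 2)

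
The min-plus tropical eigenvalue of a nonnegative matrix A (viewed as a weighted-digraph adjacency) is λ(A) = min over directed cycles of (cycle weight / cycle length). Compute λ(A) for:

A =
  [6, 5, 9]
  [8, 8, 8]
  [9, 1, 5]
λ(A) = 9/2

Enumerate directed cycles and compute their means (weight / length). Sample:
  cycle 0 → 0: weight = 6, length = 1, mean = 6/1 ≈ 6.000
  cycle 1 → 1: weight = 8, length = 1, mean = 8/1 ≈ 8.000
  cycle 2 → 2: weight = 5, length = 1, mean = 5/1 ≈ 5.000
  cycle 0 → 1 → 0: weight = 13, length = 2, mean = 13/2 ≈ 6.500
  cycle 0 → 2 → 0: weight = 18, length = 2, mean = 18/2 ≈ 9.000
  cycle 1 → 0 → 1: weight = 13, length = 2, mean = 13/2 ≈ 6.500
Minimum mean = 4.500, attained e.g. along the cycle 1 → 2 → 1 with weight 9 and length 2. So λ(A) = 9/2 = 9/2.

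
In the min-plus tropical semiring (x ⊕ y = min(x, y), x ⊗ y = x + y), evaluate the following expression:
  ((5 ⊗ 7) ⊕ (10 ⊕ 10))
((5 ⊗ 7) ⊕ (10 ⊕ 10)) = 10

Expand innermost to outermost. Recall ⊕ takes the minimum of its arguments and ⊗ takes their sum. Working out the expression ((5 ⊗ 7) ⊕ (10 ⊕ 10)) gives 10.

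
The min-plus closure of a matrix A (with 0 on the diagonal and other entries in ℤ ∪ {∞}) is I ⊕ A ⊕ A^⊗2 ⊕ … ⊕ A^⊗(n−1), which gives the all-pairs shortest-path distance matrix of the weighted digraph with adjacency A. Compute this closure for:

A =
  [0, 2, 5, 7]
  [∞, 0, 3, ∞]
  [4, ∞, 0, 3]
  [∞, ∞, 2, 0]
Closure =
  [0, 2, 5, 7]
  [7, 0, 3, 6]
  [4, 6, 0, 3]
  [6, 8, 2, 0]

This is the Floyd-Warshall all-pairs shortest-path computation. For each intermediate vertex k = 0, 1, …, 3, update dist[i][j] ← min(dist[i][j], dist[i][k] + dist[k][j]). The final matrix gives, for each (i, j), the minimum total weight of any directed path from i to j (possibly empty when i = j).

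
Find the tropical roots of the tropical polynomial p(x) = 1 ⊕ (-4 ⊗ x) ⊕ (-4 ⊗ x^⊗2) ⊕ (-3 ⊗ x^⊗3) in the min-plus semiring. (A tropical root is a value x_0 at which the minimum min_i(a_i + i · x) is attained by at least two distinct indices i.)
Roots: {-1, 0, 5}

Each tropical root is a break point of the lower envelope of the lines y = a_i + i · x (there are 4 lines, with slopes 0, 1, ..., 3). Only the lines that attain the minimum somewhere contribute to roots; other lines are dominated. Here the surviving (envelope) indices are i = 3, i = 2, i = 1, i = 0.
Intersections between consecutive envelope lines give the roots: for adjacent envelope indices i < j the intersection is x = (a_i − a_j) / (j − i). Reading off the sorted break points: {-1, 0, 5}.
Verification: at each break x_0, at least two indices attain the minimum of min_i(a_i + i · x_0).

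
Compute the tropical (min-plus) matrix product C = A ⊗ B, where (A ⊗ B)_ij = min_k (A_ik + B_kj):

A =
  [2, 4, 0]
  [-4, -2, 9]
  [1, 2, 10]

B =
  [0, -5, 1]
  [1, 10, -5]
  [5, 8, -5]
A ⊗ B =
  [2, -3, -5]
  [-4, -9, -7]
  [1, -4, -3]

Apply the min-plus product entry-by-entry:
  C[0][0] = min over k of (A[0][0] + B[0][0] = 2 + 0 = 2, A[0][1] + B[1][0] = 4 + 1 = 5, A[0][2] + B[2][0] = 0 + 5 = 5) = 2 (attained at k = 0)
  C[0][1] = min over k of (A[0][0] + B[0][1] = 2 + -5 = -3, A[0][1] + B[1][1] = 4 + 10 = 14, A[0][2] + B[2][1] = 0 + 8 = 8) = -3 (attained at k = 0)
  C[0][2] = min over k of (A[0][0] + B[0][2] = 2 + 1 = 3, A[0][1] + B[1][2] = 4 + -5 = -1, A[0][2] + B[2][2] = 0 + -5 = -5) = -5 (attained at k = 2)
  C[1][0] = min over k of (A[1][0] + B[0][0] = -4 + 0 = -4, A[1][1] + B[1][0] = -2 + 1 = -1, A[1][2] + B[2][0] = 9 + 5 = 14) = -4 (attained at k = 0)
  C[1][1] = min over k of (A[1][0] + B[0][1] = -4 + -5 = -9, A[1][1] + B[1][1] = -2 + 10 = 8, A[1][2] + B[2][1] = 9 + 8 = 17) = -9 (attained at k = 0)
  C[1][2] = min over k of (A[1][0] + B[0][2] = -4 + 1 = -3, A[1][1] + B[1][2] = -2 + -5 = -7, A[1][2] + B[2][2] = 9 + -5 = 4) = -7 (attained at k = 1)
  C[2][0] = min over k of (A[2][0] + B[0][0] = 1 + 0 = 1, A[2][1] + B[1][0] = 2 + 1 = 3, A[2][2] + B[2][0] = 10 + 5 = 15) = 1 (attained at k = 0)
  C[2][1] = min over k of (A[2][0] + B[0][1] = 1 + -5 = -4, A[2][1] + B[1][1] = 2 + 10 = 12, A[2][2] + B[2][1] = 10 + 8 = 18) = -4 (attained at k = 0)
  C[2][2] = min over k of (A[2][0] + B[0][2] = 1 + 1 = 2, A[2][1] + B[1][2] = 2 + -5 = -3, A[2][2] + B[2][2] = 10 + -5 = 5) = -3 (attained at k = 1)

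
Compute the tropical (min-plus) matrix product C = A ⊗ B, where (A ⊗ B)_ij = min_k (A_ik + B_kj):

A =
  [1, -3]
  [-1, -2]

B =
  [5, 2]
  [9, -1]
A ⊗ B =
  [6, -4]
  [4, -3]

Apply the min-plus product entry-by-entry:
  C[0][0] = min over k of (A[0][0] + B[0][0] = 1 + 5 = 6, A[0][1] + B[1][0] = -3 + 9 = 6) = 6 (attained at k = 0)
  C[0][1] = min over k of (A[0][0] + B[0][1] = 1 + 2 = 3, A[0][1] + B[1][1] = -3 + -1 = -4) = -4 (attained at k = 1)
  C[1][0] = min over k of (A[1][0] + B[0][0] = -1 + 5 = 4, A[1][1] + B[1][0] = -2 + 9 = 7) = 4 (attained at k = 0)
  C[1][1] = min over k of (A[1][0] + B[0][1] = -1 + 2 = 1, A[1][1] + B[1][1] = -2 + -1 = -3) = -3 (attained at k = 1)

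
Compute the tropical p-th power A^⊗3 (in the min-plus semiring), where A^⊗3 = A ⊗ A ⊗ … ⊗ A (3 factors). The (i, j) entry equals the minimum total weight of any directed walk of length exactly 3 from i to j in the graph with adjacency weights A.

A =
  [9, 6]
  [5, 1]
A^⊗3 =
  [12, 8]
  [7, 3]

Each entry (A^⊗3)_ij equals the minimum over all length-3 walks i = v_0 → v_1 → … → v_3 = j of Σ_t A[v_t][v_{t+1}]. For example, for (i, j) = (0, 1) we minimise over 4 possible intermediate vertex sequences; the minimum is 8, attained along the walk 0 → 1 → 1 → 1.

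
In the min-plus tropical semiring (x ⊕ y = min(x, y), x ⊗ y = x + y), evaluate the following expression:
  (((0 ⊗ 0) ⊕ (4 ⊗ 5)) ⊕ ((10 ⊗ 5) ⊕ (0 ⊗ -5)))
(((0 ⊗ 0) ⊕ (4 ⊗ 5)) ⊕ ((10 ⊗ 5) ⊕ (0 ⊗ -5))) = -5

Expand innermost to outermost. Recall ⊕ takes the minimum of its arguments and ⊗ takes their sum. Working out the expression (((0 ⊗ 0) ⊕ (4 ⊗ 5)) ⊕ ((10 ⊗ 5) ⊕ (0 ⊗ -5))) gives -5.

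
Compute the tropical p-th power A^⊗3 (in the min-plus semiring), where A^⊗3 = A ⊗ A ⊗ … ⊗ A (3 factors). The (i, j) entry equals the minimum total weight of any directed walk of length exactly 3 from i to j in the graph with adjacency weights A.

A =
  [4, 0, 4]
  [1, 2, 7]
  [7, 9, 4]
A^⊗3 =
  [3, 1, 5]
  [2, 3, 7]
  [8, 9, 12]

Each entry (A^⊗3)_ij equals the minimum over all length-3 walks i = v_0 → v_1 → … → v_3 = j of Σ_t A[v_t][v_{t+1}]. For example, for (i, j) = (0, 2) we minimise over 9 possible intermediate vertex sequences; the minimum is 5, attained along the walk 0 → 1 → 0 → 2.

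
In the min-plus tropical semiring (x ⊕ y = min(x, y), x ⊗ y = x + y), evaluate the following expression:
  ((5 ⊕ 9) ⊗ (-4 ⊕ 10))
((5 ⊕ 9) ⊗ (-4 ⊕ 10)) = 1

Expand innermost to outermost. Recall ⊕ takes the minimum of its arguments and ⊗ takes their sum. Working out the expression ((5 ⊕ 9) ⊗ (-4 ⊕ 10)) gives 1.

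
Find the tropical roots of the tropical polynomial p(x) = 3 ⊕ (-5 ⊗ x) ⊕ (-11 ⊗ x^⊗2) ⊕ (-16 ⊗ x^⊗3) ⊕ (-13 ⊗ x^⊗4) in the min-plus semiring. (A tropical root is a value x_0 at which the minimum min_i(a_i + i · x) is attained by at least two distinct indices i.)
Roots: {-3, 5, 6, 8}

Each tropical root is a break point of the lower envelope of the lines y = a_i + i · x (there are 5 lines, with slopes 0, 1, ..., 4). Only the lines that attain the minimum somewhere contribute to roots; other lines are dominated. Here the surviving (envelope) indices are i = 4, i = 3, i = 2, i = 1, i = 0.
Intersections between consecutive envelope lines give the roots: for adjacent envelope indices i < j the intersection is x = (a_i − a_j) / (j − i). Reading off the sorted break points: {-3, 5, 6, 8}.
Verification: at each break x_0, at least two indices attain the minimum of min_i(a_i + i · x_0).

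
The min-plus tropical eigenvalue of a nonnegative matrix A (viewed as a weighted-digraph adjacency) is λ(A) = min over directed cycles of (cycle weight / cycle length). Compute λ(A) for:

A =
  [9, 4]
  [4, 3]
λ(A) = 3

Enumerate directed cycles and compute their means (weight / length). Sample:
  cycle 0 → 0: weight = 9, length = 1, mean = 9/1 ≈ 9.000
  cycle 1 → 1: weight = 3, length = 1, mean = 3/1 ≈ 3.000
  cycle 0 → 1 → 0: weight = 8, length = 2, mean = 8/2 ≈ 4.000
  cycle 1 → 0 → 1: weight = 8, length = 2, mean = 8/2 ≈ 4.000
Minimum mean = 3.000, attained e.g. along the cycle 1 → 1 with weight 3 and length 1. So λ(A) = 3/1 = 3.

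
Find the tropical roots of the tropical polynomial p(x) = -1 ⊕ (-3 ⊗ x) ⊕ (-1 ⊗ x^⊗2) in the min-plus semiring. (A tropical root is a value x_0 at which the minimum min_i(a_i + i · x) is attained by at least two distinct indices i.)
Roots: {-2, 2}

Each tropical root is a break point of the lower envelope of the lines y = a_i + i · x (there are 3 lines, with slopes 0, 1, ..., 2). Only the lines that attain the minimum somewhere contribute to roots; other lines are dominated. Here the surviving (envelope) indices are i = 2, i = 1, i = 0.
Intersections between consecutive envelope lines give the roots: for adjacent envelope indices i < j the intersection is x = (a_i − a_j) / (j − i). Reading off the sorted break points: {-2, 2}.
Verification: at each break x_0, at least two indices attain the minimum of min_i(a_i + i · x_0).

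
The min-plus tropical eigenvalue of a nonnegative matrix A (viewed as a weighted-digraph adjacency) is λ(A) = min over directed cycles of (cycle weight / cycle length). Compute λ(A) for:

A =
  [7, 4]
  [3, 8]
λ(A) = 7/2

Enumerate directed cycles and compute their means (weight / length). Sample:
  cycle 0 → 0: weight = 7, length = 1, mean = 7/1 ≈ 7.000
  cycle 1 → 1: weight = 8, length = 1, mean = 8/1 ≈ 8.000
  cycle 0 → 1 → 0: weight = 7, length = 2, mean = 7/2 ≈ 3.500
  cycle 1 → 0 → 1: weight = 7, length = 2, mean = 7/2 ≈ 3.500
Minimum mean = 3.500, attained e.g. along the cycle 0 → 1 → 0 with weight 7 and length 2. So λ(A) = 7/2 = 7/2.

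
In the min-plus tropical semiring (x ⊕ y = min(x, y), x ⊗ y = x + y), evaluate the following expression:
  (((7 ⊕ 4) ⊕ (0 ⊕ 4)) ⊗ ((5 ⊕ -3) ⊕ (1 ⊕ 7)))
(((7 ⊕ 4) ⊕ (0 ⊕ 4)) ⊗ ((5 ⊕ -3) ⊕ (1 ⊕ 7))) = -3

Expand innermost to outermost. Recall ⊕ takes the minimum of its arguments and ⊗ takes their sum. Working out the expression (((7 ⊕ 4) ⊕ (0 ⊕ 4)) ⊗ ((5 ⊕ -3) ⊕ (1 ⊕ 7))) gives -3.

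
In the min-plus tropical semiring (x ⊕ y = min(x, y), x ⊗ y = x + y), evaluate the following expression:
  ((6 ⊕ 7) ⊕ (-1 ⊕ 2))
((6 ⊕ 7) ⊕ (-1 ⊕ 2)) = -1

Expand innermost to outermost. Recall ⊕ takes the minimum of its arguments and ⊗ takes their sum. Working out the expression ((6 ⊕ 7) ⊕ (-1 ⊕ 2)) gives -1.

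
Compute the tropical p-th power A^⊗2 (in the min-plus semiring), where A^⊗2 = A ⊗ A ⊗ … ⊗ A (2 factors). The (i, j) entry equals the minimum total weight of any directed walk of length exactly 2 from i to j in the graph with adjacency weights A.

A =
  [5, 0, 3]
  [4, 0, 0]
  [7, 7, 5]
A^⊗2 =
  [4, 0, 0]
  [4, 0, 0]
  [11, 7, 7]

Each entry (A^⊗2)_ij equals the minimum over all length-2 walks i = v_0 → v_1 → … → v_2 = j of Σ_t A[v_t][v_{t+1}]. For example, for (i, j) = (0, 2) we minimise over 3 possible intermediate vertex sequences; the minimum is 0, attained along the walk 0 → 1 → 2.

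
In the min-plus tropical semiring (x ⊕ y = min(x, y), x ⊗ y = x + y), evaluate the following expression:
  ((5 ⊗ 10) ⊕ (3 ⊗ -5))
((5 ⊗ 10) ⊕ (3 ⊗ -5)) = -2

Expand innermost to outermost. Recall ⊕ takes the minimum of its arguments and ⊗ takes their sum. Working out the expression ((5 ⊗ 10) ⊕ (3 ⊗ -5)) gives -2.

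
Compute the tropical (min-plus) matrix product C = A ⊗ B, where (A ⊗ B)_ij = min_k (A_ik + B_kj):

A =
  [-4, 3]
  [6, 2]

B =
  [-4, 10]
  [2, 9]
A ⊗ B =
  [-8, 6]
  [2, 11]

Apply the min-plus product entry-by-entry:
  C[0][0] = min over k of (A[0][0] + B[0][0] = -4 + -4 = -8, A[0][1] + B[1][0] = 3 + 2 = 5) = -8 (attained at k = 0)
  C[0][1] = min over k of (A[0][0] + B[0][1] = -4 + 10 = 6, A[0][1] + B[1][1] = 3 + 9 = 12) = 6 (attained at k = 0)
  C[1][0] = min over k of (A[1][0] + B[0][0] = 6 + -4 = 2, A[1][1] + B[1][0] = 2 + 2 = 4) = 2 (attained at k = 0)
  C[1][1] = min over k of (A[1][0] + B[0][1] = 6 + 10 = 16, A[1][1] + B[1][1] = 2 + 9 = 11) = 11 (attained at k = 1)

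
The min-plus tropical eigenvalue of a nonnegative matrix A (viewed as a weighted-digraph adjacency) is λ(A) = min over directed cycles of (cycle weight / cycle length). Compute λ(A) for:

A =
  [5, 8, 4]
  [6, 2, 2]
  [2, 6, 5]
λ(A) = 2

Enumerate directed cycles and compute their means (weight / length). Sample:
  cycle 0 → 0: weight = 5, length = 1, mean = 5/1 ≈ 5.000
  cycle 1 → 1: weight = 2, length = 1, mean = 2/1 ≈ 2.000
  cycle 2 → 2: weight = 5, length = 1, mean = 5/1 ≈ 5.000
  cycle 0 → 1 → 0: weight = 14, length = 2, mean = 14/2 ≈ 7.000
  cycle 0 → 2 → 0: weight = 6, length = 2, mean = 6/2 ≈ 3.000
  cycle 1 → 0 → 1: weight = 14, length = 2, mean = 14/2 ≈ 7.000
Minimum mean = 2.000, attained e.g. along the cycle 1 → 1 with weight 2 and length 1. So λ(A) = 2/1 = 2.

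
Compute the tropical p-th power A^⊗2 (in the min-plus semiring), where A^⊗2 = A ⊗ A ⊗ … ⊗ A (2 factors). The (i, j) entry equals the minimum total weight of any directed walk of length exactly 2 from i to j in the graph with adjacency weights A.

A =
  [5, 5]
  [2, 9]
A^⊗2 =
  [7, 10]
  [7, 7]

Each entry (A^⊗2)_ij equals the minimum over all length-2 walks i = v_0 → v_1 → … → v_2 = j of Σ_t A[v_t][v_{t+1}]. For example, for (i, j) = (0, 1) we minimise over 2 possible intermediate vertex sequences; the minimum is 10, attained along the walk 0 → 0 → 1.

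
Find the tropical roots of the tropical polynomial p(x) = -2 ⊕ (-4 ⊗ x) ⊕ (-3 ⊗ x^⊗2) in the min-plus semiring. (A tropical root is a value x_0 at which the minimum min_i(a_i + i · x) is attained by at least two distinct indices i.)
Roots: {-1, 2}

Each tropical root is a break point of the lower envelope of the lines y = a_i + i · x (there are 3 lines, with slopes 0, 1, ..., 2). Only the lines that attain the minimum somewhere contribute to roots; other lines are dominated. Here the surviving (envelope) indices are i = 2, i = 1, i = 0.
Intersections between consecutive envelope lines give the roots: for adjacent envelope indices i < j the intersection is x = (a_i − a_j) / (j − i). Reading off the sorted break points: {-1, 2}.
Verification: at each break x_0, at least two indices attain the minimum of min_i(a_i + i · x_0).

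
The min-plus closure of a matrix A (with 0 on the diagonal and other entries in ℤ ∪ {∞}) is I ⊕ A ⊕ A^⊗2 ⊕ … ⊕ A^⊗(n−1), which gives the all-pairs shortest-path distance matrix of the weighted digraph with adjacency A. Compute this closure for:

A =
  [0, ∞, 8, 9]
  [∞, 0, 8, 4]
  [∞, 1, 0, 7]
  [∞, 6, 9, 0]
Closure =
  [0, 9, 8, 9]
  [∞, 0, 8, 4]
  [∞, 1, 0, 5]
  [∞, 6, 9, 0]

This is the Floyd-Warshall all-pairs shortest-path computation. For each intermediate vertex k = 0, 1, …, 3, update dist[i][j] ← min(dist[i][j], dist[i][k] + dist[k][j]). The final matrix gives, for each (i, j), the minimum total weight of any directed path from i to j (possibly empty when i = j).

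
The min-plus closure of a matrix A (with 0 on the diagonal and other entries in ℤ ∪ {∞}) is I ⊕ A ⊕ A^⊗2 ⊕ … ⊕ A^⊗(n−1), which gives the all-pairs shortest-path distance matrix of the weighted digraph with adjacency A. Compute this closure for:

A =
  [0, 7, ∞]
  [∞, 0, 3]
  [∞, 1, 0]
Closure =
  [0, 7, 10]
  [∞, 0, 3]
  [∞, 1, 0]

This is the Floyd-Warshall all-pairs shortest-path computation. For each intermediate vertex k = 0, 1, …, 2, update dist[i][j] ← min(dist[i][j], dist[i][k] + dist[k][j]). The final matrix gives, for each (i, j), the minimum total weight of any directed path from i to j (possibly empty when i = j).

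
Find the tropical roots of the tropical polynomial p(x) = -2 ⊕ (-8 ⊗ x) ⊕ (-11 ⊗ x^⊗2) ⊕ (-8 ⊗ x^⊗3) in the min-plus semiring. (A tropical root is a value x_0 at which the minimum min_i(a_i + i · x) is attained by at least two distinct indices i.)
Roots: {-3, 3, 6}

Each tropical root is a break point of the lower envelope of the lines y = a_i + i · x (there are 4 lines, with slopes 0, 1, ..., 3). Only the lines that attain the minimum somewhere contribute to roots; other lines are dominated. Here the surviving (envelope) indices are i = 3, i = 2, i = 1, i = 0.
Intersections between consecutive envelope lines give the roots: for adjacent envelope indices i < j the intersection is x = (a_i − a_j) / (j − i). Reading off the sorted break points: {-3, 3, 6}.
Verification: at each break x_0, at least two indices attain the minimum of min_i(a_i + i · x_0).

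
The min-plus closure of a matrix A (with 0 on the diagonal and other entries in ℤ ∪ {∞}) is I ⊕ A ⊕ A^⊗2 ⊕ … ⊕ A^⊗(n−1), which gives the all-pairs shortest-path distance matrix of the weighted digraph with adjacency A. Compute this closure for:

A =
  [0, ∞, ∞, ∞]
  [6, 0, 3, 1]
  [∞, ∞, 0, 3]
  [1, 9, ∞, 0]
Closure =
  [0, ∞, ∞, ∞]
  [2, 0, 3, 1]
  [4, 12, 0, 3]
  [1, 9, 12, 0]

This is the Floyd-Warshall all-pairs shortest-path computation. For each intermediate vertex k = 0, 1, …, 3, update dist[i][j] ← min(dist[i][j], dist[i][k] + dist[k][j]). The final matrix gives, for each (i, j), the minimum total weight of any directed path from i to j (possibly empty when i = j).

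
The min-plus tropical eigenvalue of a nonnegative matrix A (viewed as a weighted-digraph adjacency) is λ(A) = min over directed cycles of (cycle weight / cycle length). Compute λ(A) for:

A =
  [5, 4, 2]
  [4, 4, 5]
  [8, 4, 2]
λ(A) = 2

Enumerate directed cycles and compute their means (weight / length). Sample:
  cycle 0 → 0: weight = 5, length = 1, mean = 5/1 ≈ 5.000
  cycle 1 → 1: weight = 4, length = 1, mean = 4/1 ≈ 4.000
  cycle 2 → 2: weight = 2, length = 1, mean = 2/1 ≈ 2.000
  cycle 0 → 1 → 0: weight = 8, length = 2, mean = 8/2 ≈ 4.000
  cycle 0 → 2 → 0: weight = 10, length = 2, mean = 10/2 ≈ 5.000
  cycle 1 → 0 → 1: weight = 8, length = 2, mean = 8/2 ≈ 4.000
Minimum mean = 2.000, attained e.g. along the cycle 2 → 2 with weight 2 and length 1. So λ(A) = 2/1 = 2.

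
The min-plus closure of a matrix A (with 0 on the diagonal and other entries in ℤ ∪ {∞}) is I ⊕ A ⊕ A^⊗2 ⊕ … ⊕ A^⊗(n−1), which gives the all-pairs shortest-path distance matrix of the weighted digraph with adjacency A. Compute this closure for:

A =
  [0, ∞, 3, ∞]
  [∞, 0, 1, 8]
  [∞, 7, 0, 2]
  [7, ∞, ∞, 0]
Closure =
  [0, 10, 3, 5]
  [10, 0, 1, 3]
  [9, 7, 0, 2]
  [7, 17, 10, 0]

This is the Floyd-Warshall all-pairs shortest-path computation. For each intermediate vertex k = 0, 1, …, 3, update dist[i][j] ← min(dist[i][j], dist[i][k] + dist[k][j]). The final matrix gives, for each (i, j), the minimum total weight of any directed path from i to j (possibly empty when i = j).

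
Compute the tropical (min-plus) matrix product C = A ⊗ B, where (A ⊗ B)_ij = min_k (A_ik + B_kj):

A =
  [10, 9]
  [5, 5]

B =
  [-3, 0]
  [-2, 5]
A ⊗ B =
  [7, 10]
  [2, 5]

Apply the min-plus product entry-by-entry:
  C[0][0] = min over k of (A[0][0] + B[0][0] = 10 + -3 = 7, A[0][1] + B[1][0] = 9 + -2 = 7) = 7 (attained at k = 0)
  C[0][1] = min over k of (A[0][0] + B[0][1] = 10 + 0 = 10, A[0][1] + B[1][1] = 9 + 5 = 14) = 10 (attained at k = 0)
  C[1][0] = min over k of (A[1][0] + B[0][0] = 5 + -3 = 2, A[1][1] + B[1][0] = 5 + -2 = 3) = 2 (attained at k = 0)
  C[1][1] = min over k of (A[1][0] + B[0][1] = 5 + 0 = 5, A[1][1] + B[1][1] = 5 + 5 = 10) = 5 (attained at k = 0)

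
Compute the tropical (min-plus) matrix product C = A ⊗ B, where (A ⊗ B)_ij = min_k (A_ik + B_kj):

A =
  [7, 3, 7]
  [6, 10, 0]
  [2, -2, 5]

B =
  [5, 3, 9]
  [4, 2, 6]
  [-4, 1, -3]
A ⊗ B =
  [3, 5, 4]
  [-4, 1, -3]
  [1, 0, 2]

Apply the min-plus product entry-by-entry:
  C[0][0] = min over k of (A[0][0] + B[0][0] = 7 + 5 = 12, A[0][1] + B[1][0] = 3 + 4 = 7, A[0][2] + B[2][0] = 7 + -4 = 3) = 3 (attained at k = 2)
  C[0][1] = min over k of (A[0][0] + B[0][1] = 7 + 3 = 10, A[0][1] + B[1][1] = 3 + 2 = 5, A[0][2] + B[2][1] = 7 + 1 = 8) = 5 (attained at k = 1)
  C[0][2] = min over k of (A[0][0] + B[0][2] = 7 + 9 = 16, A[0][1] + B[1][2] = 3 + 6 = 9, A[0][2] + B[2][2] = 7 + -3 = 4) = 4 (attained at k = 2)
  C[1][0] = min over k of (A[1][0] + B[0][0] = 6 + 5 = 11, A[1][1] + B[1][0] = 10 + 4 = 14, A[1][2] + B[2][0] = 0 + -4 = -4) = -4 (attained at k = 2)
  C[1][1] = min over k of (A[1][0] + B[0][1] = 6 + 3 = 9, A[1][1] + B[1][1] = 10 + 2 = 12, A[1][2] + B[2][1] = 0 + 1 = 1) = 1 (attained at k = 2)
  C[1][2] = min over k of (A[1][0] + B[0][2] = 6 + 9 = 15, A[1][1] + B[1][2] = 10 + 6 = 16, A[1][2] + B[2][2] = 0 + -3 = -3) = -3 (attained at k = 2)
  C[2][0] = min over k of (A[2][0] + B[0][0] = 2 + 5 = 7, A[2][1] + B[1][0] = -2 + 4 = 2, A[2][2] + B[2][0] = 5 + -4 = 1) = 1 (attained at k = 2)
  C[2][1] = min over k of (A[2][0] + B[0][1] = 2 + 3 = 5, A[2][1] + B[1][1] = -2 + 2 = 0, A[2][2] + B[2][1] = 5 + 1 = 6) = 0 (attained at k = 1)
  C[2][2] = min over k of (A[2][0] + B[0][2] = 2 + 9 = 11, A[2][1] + B[1][2] = -2 + 6 = 4, A[2][2] + B[2][2] = 5 + -3 = 2) = 2 (attained at k = 2)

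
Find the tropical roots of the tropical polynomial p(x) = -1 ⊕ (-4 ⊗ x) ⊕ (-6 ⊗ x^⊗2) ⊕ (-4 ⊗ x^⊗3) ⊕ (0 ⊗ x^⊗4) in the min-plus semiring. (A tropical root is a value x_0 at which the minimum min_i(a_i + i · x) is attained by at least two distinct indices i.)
Roots: {-4, -2, 2, 3}

Each tropical root is a break point of the lower envelope of the lines y = a_i + i · x (there are 5 lines, with slopes 0, 1, ..., 4). Only the lines that attain the minimum somewhere contribute to roots; other lines are dominated. Here the surviving (envelope) indices are i = 4, i = 3, i = 2, i = 1, i = 0.
Intersections between consecutive envelope lines give the roots: for adjacent envelope indices i < j the intersection is x = (a_i − a_j) / (j − i). Reading off the sorted break points: {-4, -2, 2, 3}.
Verification: at each break x_0, at least two indices attain the minimum of min_i(a_i + i · x_0).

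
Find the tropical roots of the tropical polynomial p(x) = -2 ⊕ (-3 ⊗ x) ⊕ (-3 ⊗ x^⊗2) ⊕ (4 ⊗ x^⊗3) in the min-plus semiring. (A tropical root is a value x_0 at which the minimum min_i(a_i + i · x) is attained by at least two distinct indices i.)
Roots: {-7, 0, 1}

Each tropical root is a break point of the lower envelope of the lines y = a_i + i · x (there are 4 lines, with slopes 0, 1, ..., 3). Only the lines that attain the minimum somewhere contribute to roots; other lines are dominated. Here the surviving (envelope) indices are i = 3, i = 2, i = 1, i = 0.
Intersections between consecutive envelope lines give the roots: for adjacent envelope indices i < j the intersection is x = (a_i − a_j) / (j − i). Reading off the sorted break points: {-7, 0, 1}.
Verification: at each break x_0, at least two indices attain the minimum of min_i(a_i + i · x_0).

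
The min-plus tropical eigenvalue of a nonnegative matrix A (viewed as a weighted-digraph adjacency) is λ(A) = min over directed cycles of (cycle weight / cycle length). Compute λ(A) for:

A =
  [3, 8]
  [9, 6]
λ(A) = 3

Enumerate directed cycles and compute their means (weight / length). Sample:
  cycle 0 → 0: weight = 3, length = 1, mean = 3/1 ≈ 3.000
  cycle 1 → 1: weight = 6, length = 1, mean = 6/1 ≈ 6.000
  cycle 0 → 1 → 0: weight = 17, length = 2, mean = 17/2 ≈ 8.500
  cycle 1 → 0 → 1: weight = 17, length = 2, mean = 17/2 ≈ 8.500
Minimum mean = 3.000, attained e.g. along the cycle 0 → 0 with weight 3 and length 1. So λ(A) = 3/1 = 3.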